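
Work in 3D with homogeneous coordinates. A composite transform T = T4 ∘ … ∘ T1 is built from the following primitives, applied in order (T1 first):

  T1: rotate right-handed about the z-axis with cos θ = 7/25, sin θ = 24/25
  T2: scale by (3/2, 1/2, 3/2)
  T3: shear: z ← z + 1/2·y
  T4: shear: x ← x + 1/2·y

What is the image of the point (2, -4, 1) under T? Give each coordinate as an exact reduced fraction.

T(p) = (34/5, 2/5, 17/10)

T1 rotate right-handed about the z-axis with cos θ = 7/25, sin θ = 24/25: (2, -4, 1) → (22/5, 4/5, 1)
T2 scale by (3/2, 1/2, 3/2): (22/5, 4/5, 1) → (33/5, 2/5, 3/2)
T3 shear: z ← z + 1/2·y: (33/5, 2/5, 3/2) → (33/5, 2/5, 17/10)
T4 shear: x ← x + 1/2·y: (33/5, 2/5, 17/10) → (34/5, 2/5, 17/10)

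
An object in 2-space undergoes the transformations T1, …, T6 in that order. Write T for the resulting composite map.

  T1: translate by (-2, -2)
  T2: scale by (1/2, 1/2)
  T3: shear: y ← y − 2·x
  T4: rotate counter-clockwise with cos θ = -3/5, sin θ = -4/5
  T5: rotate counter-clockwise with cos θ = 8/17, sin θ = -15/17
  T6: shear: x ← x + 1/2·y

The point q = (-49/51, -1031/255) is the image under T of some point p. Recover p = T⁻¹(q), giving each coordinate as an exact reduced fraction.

T1 = [1 0 -2; 0 1 -2; 0 0 1]
T2·T1 = [1/2 0 -1; 0 1/2 -1; 0 0 1]
T3·…·T1 = [1/2 0 -1; -1 1/2 1; 0 0 1]
T4·…·T1 = [-11/10 2/5 7/5; 1/5 -3/10 1/5; 0 0 1]
T5·…·T1 = [-29/85 -13/170 71/85; 181/170 -42/85 -97/85; 0 0 1]
T6·…·T1 = [13/68 -11/34 9/34; 181/170 -42/85 -97/85; 0 0 1]
det M = 1/4; M⁻¹ = [-168/85 22/17 2; -362/85 13/17 2; 0 0 1]
M⁻¹ · (-49/51, -1031/255)ᵀ = (-4/3, 3)ᵀ

p = (-4/3, 3)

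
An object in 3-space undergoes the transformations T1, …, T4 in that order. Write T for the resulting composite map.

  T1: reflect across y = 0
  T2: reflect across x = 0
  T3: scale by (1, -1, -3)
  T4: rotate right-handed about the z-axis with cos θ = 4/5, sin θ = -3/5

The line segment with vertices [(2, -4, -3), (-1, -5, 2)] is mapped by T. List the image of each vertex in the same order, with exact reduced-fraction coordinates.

image vertices: (-4, -2, 9), (-11/5, -23/5, -6)

T1 reflect across y = 0: (2, -4, -3) → (2, 4, -3); (-1, -5, 2) → (-1, 5, 2)
T2 reflect across x = 0: (2, 4, -3) → (-2, 4, -3); (-1, 5, 2) → (1, 5, 2)
T3 scale by (1, -1, -3): (-2, 4, -3) → (-2, -4, 9); (1, 5, 2) → (1, -5, -6)
T4 rotate right-handed about the z-axis with cos θ = 4/5, sin θ = -3/5: (-2, -4, 9) → (-4, -2, 9); (1, -5, -6) → (-11/5, -23/5, -6)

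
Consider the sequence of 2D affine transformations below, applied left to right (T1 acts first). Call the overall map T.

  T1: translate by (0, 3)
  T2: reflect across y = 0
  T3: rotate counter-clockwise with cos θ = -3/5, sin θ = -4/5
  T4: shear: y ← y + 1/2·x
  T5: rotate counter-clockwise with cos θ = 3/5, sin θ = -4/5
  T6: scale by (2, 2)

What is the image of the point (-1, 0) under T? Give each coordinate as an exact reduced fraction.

T(p) = (14/25, 123/25)

T1 translate by (0, 3): (-1, 0) → (-1, 3)
T2 reflect across y = 0: (-1, 3) → (-1, -3)
T3 rotate counter-clockwise with cos θ = -3/5, sin θ = -4/5: (-1, -3) → (-9/5, 13/5)
T4 shear: y ← y + 1/2·x: (-9/5, 13/5) → (-9/5, 17/10)
T5 rotate counter-clockwise with cos θ = 3/5, sin θ = -4/5: (-9/5, 17/10) → (7/25, 123/50)
T6 scale by (2, 2): (7/25, 123/50) → (14/25, 123/25)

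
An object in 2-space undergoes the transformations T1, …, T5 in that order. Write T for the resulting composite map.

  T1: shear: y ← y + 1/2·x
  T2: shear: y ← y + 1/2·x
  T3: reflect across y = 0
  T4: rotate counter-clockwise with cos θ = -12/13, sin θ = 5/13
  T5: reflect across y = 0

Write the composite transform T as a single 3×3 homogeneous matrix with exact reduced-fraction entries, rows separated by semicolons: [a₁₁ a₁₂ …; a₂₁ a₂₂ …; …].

T1 = [1 0 0; 1/2 1 0; 0 0 1]
T2·T1 = [1 0 0; 1 1 0; 0 0 1]
T3·…·T1 = [1 0 0; -1 -1 0; 0 0 1]
T4·…·T1 = [-7/13 5/13 0; 17/13 12/13 0; 0 0 1]
T5·…·T1 = [-7/13 5/13 0; -17/13 -12/13 0; 0 0 1]

T = [-7/13 5/13 0; -17/13 -12/13 0; 0 0 1]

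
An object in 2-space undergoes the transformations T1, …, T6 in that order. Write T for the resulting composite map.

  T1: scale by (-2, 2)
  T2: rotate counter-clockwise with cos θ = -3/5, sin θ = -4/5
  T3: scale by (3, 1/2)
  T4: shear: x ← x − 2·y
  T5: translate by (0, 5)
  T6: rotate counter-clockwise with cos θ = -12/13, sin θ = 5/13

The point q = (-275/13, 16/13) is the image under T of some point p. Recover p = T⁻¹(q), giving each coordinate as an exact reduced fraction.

T1 = [-2 0 0; 0 2 0; 0 0 1]
T2·T1 = [6/5 8/5 0; 8/5 -6/5 0; 0 0 1]
T3·…·T1 = [18/5 24/5 0; 4/5 -3/5 0; 0 0 1]
T4·…·T1 = [2 6 0; 4/5 -3/5 0; 0 0 1]
T5·…·T1 = [2 6 0; 4/5 -3/5 5; 0 0 1]
T6·…·T1 = [-28/13 -69/13 -25/13; 2/65 186/65 -60/13; 0 0 1]
det M = -6; M⁻¹ = [-31/65 -23/26 -5; 1/195 14/39 5/3; 0 0 1]
M⁻¹ · (-275/13, 16/13)ᵀ = (4, 2)ᵀ

p = (4, 2)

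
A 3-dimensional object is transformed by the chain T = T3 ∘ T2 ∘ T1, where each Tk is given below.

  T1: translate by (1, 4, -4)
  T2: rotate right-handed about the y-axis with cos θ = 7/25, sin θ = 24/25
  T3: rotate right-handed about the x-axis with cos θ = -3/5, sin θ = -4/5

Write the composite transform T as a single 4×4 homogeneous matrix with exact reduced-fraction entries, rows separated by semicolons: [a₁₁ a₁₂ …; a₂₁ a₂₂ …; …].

T1 = [1 0 0 1; 0 1 0 4; 0 0 1 -4; 0 0 0 1]
T2·T1 = [7/25 0 24/25 -89/25; 0 1 0 4; -24/25 0 7/25 -52/25; 0 0 0 1]
T3·…·T1 = [7/25 0 24/25 -89/25; -96/125 -3/5 28/125 -508/125; 72/125 -4/5 -21/125 -244/125; 0 0 0 1]

T = [7/25 0 24/25 -89/25; -96/125 -3/5 28/125 -508/125; 72/125 -4/5 -21/125 -244/125; 0 0 0 1]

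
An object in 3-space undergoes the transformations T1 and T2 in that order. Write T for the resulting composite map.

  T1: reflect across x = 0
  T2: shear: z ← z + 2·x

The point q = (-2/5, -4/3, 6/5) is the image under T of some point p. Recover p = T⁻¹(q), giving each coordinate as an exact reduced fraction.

p = (2/5, -4/3, 2)

T1 = [-1 0 0 0; 0 1 0 0; 0 0 1 0; 0 0 0 1]
T2·T1 = [-1 0 0 0; 0 1 0 0; -2 0 1 0; 0 0 0 1]
det M = -1; M⁻¹ = [-1 0 0 0; 0 1 0 0; -2 0 1 0; 0 0 0 1]
M⁻¹ · (-2/5, -4/3, 6/5)ᵀ = (2/5, -4/3, 2)ᵀ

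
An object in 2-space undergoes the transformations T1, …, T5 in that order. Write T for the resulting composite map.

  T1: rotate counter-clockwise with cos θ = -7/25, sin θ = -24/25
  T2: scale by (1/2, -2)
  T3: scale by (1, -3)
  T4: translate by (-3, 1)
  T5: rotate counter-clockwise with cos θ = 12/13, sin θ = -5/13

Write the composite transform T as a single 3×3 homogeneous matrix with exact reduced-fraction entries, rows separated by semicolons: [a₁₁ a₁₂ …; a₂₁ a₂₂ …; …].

T1 = [-7/25 24/25 0; -24/25 -7/25 0; 0 0 1]
T2·T1 = [-7/50 12/25 0; 48/25 14/25 0; 0 0 1]
T3·…·T1 = [-7/50 12/25 0; -144/25 -42/25 0; 0 0 1]
T4·…·T1 = [-7/50 12/25 -3; -144/25 -42/25 1; 0 0 1]
T5·…·T1 = [-762/325 -66/325 -31/13; -3421/650 -564/325 27/13; 0 0 1]

T = [-762/325 -66/325 -31/13; -3421/650 -564/325 27/13; 0 0 1]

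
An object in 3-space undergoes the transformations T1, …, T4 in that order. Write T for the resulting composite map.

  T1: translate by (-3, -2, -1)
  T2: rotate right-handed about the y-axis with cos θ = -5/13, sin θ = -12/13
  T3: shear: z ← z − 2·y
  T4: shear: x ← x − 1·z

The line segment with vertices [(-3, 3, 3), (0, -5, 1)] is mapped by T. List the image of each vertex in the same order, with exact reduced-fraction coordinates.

T1 translate by (-3, -2, -1): (-3, 3, 3) → (-6, 1, 2); (0, -5, 1) → (-3, -7, 0)
T2 rotate right-handed about the y-axis with cos θ = -5/13, sin θ = -12/13: (-6, 1, 2) → (6/13, 1, -82/13); (-3, -7, 0) → (15/13, -7, -36/13)
T3 shear: z ← z − 2·y: (6/13, 1, -82/13) → (6/13, 1, -108/13); (15/13, -7, -36/13) → (15/13, -7, 146/13)
T4 shear: x ← x − 1·z: (6/13, 1, -108/13) → (114/13, 1, -108/13); (15/13, -7, 146/13) → (-131/13, -7, 146/13)

image vertices: (114/13, 1, -108/13), (-131/13, -7, 146/13)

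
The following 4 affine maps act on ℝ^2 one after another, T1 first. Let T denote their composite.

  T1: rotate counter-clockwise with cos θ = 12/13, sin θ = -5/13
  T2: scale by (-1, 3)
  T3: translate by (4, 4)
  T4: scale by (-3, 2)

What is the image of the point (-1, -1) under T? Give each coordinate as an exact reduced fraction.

T(p) = (-207/13, 62/13)

T1 rotate counter-clockwise with cos θ = 12/13, sin θ = -5/13: (-1, -1) → (-17/13, -7/13)
T2 scale by (-1, 3): (-17/13, -7/13) → (17/13, -21/13)
T3 translate by (4, 4): (17/13, -21/13) → (69/13, 31/13)
T4 scale by (-3, 2): (69/13, 31/13) → (-207/13, 62/13)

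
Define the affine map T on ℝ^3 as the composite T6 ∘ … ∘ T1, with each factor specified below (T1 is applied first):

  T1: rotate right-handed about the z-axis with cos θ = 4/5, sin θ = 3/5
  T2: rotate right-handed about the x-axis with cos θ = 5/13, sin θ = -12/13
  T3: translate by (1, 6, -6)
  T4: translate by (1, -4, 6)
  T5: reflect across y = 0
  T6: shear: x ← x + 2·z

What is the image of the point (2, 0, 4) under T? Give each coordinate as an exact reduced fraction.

T1 rotate right-handed about the z-axis with cos θ = 4/5, sin θ = 3/5: (2, 0, 4) → (8/5, 6/5, 4)
T2 rotate right-handed about the x-axis with cos θ = 5/13, sin θ = -12/13: (8/5, 6/5, 4) → (8/5, 54/13, 28/65)
T3 translate by (1, 6, -6): (8/5, 54/13, 28/65) → (13/5, 132/13, -362/65)
T4 translate by (1, -4, 6): (13/5, 132/13, -362/65) → (18/5, 80/13, 28/65)
T5 reflect across y = 0: (18/5, 80/13, 28/65) → (18/5, -80/13, 28/65)
T6 shear: x ← x + 2·z: (18/5, -80/13, 28/65) → (58/13, -80/13, 28/65)

T(p) = (58/13, -80/13, 28/65)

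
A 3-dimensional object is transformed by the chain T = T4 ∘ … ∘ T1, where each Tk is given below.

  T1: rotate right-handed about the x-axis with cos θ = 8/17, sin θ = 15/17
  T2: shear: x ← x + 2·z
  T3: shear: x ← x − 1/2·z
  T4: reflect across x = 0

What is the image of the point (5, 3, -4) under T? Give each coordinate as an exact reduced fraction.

T1 rotate right-handed about the x-axis with cos θ = 8/17, sin θ = 15/17: (5, 3, -4) → (5, 84/17, 13/17)
T2 shear: x ← x + 2·z: (5, 84/17, 13/17) → (111/17, 84/17, 13/17)
T3 shear: x ← x − 1/2·z: (111/17, 84/17, 13/17) → (209/34, 84/17, 13/17)
T4 reflect across x = 0: (209/34, 84/17, 13/17) → (-209/34, 84/17, 13/17)

T(p) = (-209/34, 84/17, 13/17)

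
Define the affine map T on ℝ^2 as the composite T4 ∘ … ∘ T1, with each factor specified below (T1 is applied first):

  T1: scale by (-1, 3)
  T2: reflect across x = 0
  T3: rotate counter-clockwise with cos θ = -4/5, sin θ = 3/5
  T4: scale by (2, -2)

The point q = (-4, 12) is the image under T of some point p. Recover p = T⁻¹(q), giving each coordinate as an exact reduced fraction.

T1 = [-1 0 0; 0 3 0; 0 0 1]
T2·T1 = [1 0 0; 0 3 0; 0 0 1]
T3·…·T1 = [-4/5 -9/5 0; 3/5 -12/5 0; 0 0 1]
T4·…·T1 = [-8/5 -18/5 0; -6/5 24/5 0; 0 0 1]
det M = -12; M⁻¹ = [-2/5 -3/10 0; -1/10 2/15 0; 0 0 1]
M⁻¹ · (-4, 12)ᵀ = (-2, 2)ᵀ

p = (-2, 2)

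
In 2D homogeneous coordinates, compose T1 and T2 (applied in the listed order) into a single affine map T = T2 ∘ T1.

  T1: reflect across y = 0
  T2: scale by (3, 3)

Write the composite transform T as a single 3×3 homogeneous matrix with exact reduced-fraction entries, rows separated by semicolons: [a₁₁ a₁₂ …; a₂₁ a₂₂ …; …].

T = [3 0 0; 0 -3 0; 0 0 1]

T1 = [1 0 0; 0 -1 0; 0 0 1]
T2·T1 = [3 0 0; 0 -3 0; 0 0 1]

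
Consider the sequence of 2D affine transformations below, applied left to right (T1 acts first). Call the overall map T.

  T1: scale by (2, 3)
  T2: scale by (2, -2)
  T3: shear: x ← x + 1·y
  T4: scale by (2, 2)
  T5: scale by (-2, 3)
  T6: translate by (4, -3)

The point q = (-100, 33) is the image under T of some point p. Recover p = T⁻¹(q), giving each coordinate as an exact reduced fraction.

p = (5, -1)

T1 = [2 0 0; 0 3 0; 0 0 1]
T2·T1 = [4 0 0; 0 -6 0; 0 0 1]
T3·…·T1 = [4 -6 0; 0 -6 0; 0 0 1]
T4·…·T1 = [8 -12 0; 0 -12 0; 0 0 1]
T5·…·T1 = [-16 24 0; 0 -36 0; 0 0 1]
T6·…·T1 = [-16 24 4; 0 -36 -3; 0 0 1]
det M = 576; M⁻¹ = [-1/16 -1/24 1/8; 0 -1/36 -1/12; 0 0 1]
M⁻¹ · (-100, 33)ᵀ = (5, -1)ᵀ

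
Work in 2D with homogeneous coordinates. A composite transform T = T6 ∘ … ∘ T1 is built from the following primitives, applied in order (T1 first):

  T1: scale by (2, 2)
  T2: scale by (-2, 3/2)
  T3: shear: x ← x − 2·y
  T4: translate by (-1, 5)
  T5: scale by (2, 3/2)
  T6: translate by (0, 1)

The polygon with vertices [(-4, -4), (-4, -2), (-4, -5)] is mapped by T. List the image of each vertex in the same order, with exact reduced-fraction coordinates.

T1 scale by (2, 2): (-4, -4) → (-8, -8); (-4, -2) → (-8, -4); (-4, -5) → (-8, -10)
T2 scale by (-2, 3/2): (-8, -8) → (16, -12); (-8, -4) → (16, -6); (-8, -10) → (16, -15)
T3 shear: x ← x − 2·y: (16, -12) → (40, -12); (16, -6) → (28, -6); (16, -15) → (46, -15)
T4 translate by (-1, 5): (40, -12) → (39, -7); (28, -6) → (27, -1); (46, -15) → (45, -10)
T5 scale by (2, 3/2): (39, -7) → (78, -21/2); (27, -1) → (54, -3/2); (45, -10) → (90, -15)
T6 translate by (0, 1): (78, -21/2) → (78, -19/2); (54, -3/2) → (54, -1/2); (90, -15) → (90, -14)

image vertices: (78, -19/2), (54, -1/2), (90, -14)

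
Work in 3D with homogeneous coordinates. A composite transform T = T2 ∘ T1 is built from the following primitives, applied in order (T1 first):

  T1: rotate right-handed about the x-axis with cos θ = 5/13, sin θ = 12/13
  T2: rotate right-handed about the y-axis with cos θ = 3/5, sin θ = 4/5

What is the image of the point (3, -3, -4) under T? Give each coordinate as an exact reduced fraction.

T(p) = (-107/65, 33/13, -324/65)

T1 rotate right-handed about the x-axis with cos θ = 5/13, sin θ = 12/13: (3, -3, -4) → (3, 33/13, -56/13)
T2 rotate right-handed about the y-axis with cos θ = 3/5, sin θ = 4/5: (3, 33/13, -56/13) → (-107/65, 33/13, -324/65)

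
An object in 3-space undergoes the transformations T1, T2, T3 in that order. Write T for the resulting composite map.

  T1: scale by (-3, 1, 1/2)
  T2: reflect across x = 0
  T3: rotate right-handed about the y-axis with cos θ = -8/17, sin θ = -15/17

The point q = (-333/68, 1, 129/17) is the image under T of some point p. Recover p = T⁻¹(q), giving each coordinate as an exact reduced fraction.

T1 = [-3 0 0 0; 0 1 0 0; 0 0 1/2 0; 0 0 0 1]
T2·T1 = [3 0 0 0; 0 1 0 0; 0 0 1/2 0; 0 0 0 1]
T3·…·T1 = [-24/17 0 -15/34 0; 0 1 0 0; 45/17 0 -4/17 0; 0 0 0 1]
det M = 3/2; M⁻¹ = [-8/51 0 5/17 0; 0 1 0 0; -30/17 0 -16/17 0; 0 0 0 1]
M⁻¹ · (-333/68, 1, 129/17)ᵀ = (3, 1, 3/2)ᵀ

p = (3, 1, 3/2)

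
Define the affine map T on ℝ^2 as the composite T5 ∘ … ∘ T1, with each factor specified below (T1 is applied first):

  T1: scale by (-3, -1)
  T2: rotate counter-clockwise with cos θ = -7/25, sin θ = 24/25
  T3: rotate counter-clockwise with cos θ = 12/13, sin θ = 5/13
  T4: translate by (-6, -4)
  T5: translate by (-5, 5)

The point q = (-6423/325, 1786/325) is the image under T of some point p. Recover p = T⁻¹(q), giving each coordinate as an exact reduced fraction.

T1 = [-3 0 0; 0 -1 0; 0 0 1]
T2·T1 = [21/25 24/25 0; -72/25 7/25 0; 0 0 1]
T3·…·T1 = [612/325 253/325 0; -759/325 204/325 0; 0 0 1]
T4·…·T1 = [612/325 253/325 -6; -759/325 204/325 -4; 0 0 1]
T5·…·T1 = [612/325 253/325 -11; -759/325 204/325 1; 0 0 1]
det M = 3; M⁻¹ = [68/325 -253/975 2497/975; 253/325 204/325 2579/325; 0 0 1]
M⁻¹ · (-6423/325, 1786/325)ᵀ = (-3, -4)ᵀ

p = (-3, -4)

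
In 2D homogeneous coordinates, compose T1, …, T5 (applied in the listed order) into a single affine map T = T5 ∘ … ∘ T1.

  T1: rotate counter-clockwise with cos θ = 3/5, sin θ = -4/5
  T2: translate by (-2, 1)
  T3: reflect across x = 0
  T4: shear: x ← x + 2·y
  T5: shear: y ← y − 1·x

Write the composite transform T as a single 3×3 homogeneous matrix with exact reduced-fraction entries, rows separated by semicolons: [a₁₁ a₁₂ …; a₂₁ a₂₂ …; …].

T1 = [3/5 4/5 0; -4/5 3/5 0; 0 0 1]
T2·T1 = [3/5 4/5 -2; -4/5 3/5 1; 0 0 1]
T3·…·T1 = [-3/5 -4/5 2; -4/5 3/5 1; 0 0 1]
T4·…·T1 = [-11/5 2/5 4; -4/5 3/5 1; 0 0 1]
T5·…·T1 = [-11/5 2/5 4; 7/5 1/5 -3; 0 0 1]

T = [-11/5 2/5 4; 7/5 1/5 -3; 0 0 1]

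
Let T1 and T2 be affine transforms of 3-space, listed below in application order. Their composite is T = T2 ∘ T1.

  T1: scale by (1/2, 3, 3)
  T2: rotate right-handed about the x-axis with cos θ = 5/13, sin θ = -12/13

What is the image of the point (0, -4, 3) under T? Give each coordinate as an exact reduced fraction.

T(p) = (0, 48/13, 189/13)

T1 scale by (1/2, 3, 3): (0, -4, 3) → (0, -12, 9)
T2 rotate right-handed about the x-axis with cos θ = 5/13, sin θ = -12/13: (0, -12, 9) → (0, 48/13, 189/13)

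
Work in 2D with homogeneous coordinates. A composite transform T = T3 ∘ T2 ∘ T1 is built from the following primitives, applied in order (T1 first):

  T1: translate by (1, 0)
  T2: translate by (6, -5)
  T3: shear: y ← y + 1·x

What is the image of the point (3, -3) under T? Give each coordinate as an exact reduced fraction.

T(p) = (10, 2)

T1 translate by (1, 0): (3, -3) → (4, -3)
T2 translate by (6, -5): (4, -3) → (10, -8)
T3 shear: y ← y + 1·x: (10, -8) → (10, 2)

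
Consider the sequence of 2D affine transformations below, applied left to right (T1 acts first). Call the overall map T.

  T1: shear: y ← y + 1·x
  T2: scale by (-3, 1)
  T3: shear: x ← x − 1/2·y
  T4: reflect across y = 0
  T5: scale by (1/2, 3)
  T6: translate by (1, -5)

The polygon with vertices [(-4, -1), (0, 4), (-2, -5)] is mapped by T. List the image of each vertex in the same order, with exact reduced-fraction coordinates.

image vertices: (33/4, 10), (0, -17), (23/4, 16)

T1 shear: y ← y + 1·x: (-4, -1) → (-4, -5); (0, 4) → (0, 4); (-2, -5) → (-2, -7)
T2 scale by (-3, 1): (-4, -5) → (12, -5); (0, 4) → (0, 4); (-2, -7) → (6, -7)
T3 shear: x ← x − 1/2·y: (12, -5) → (29/2, -5); (0, 4) → (-2, 4); (6, -7) → (19/2, -7)
T4 reflect across y = 0: (29/2, -5) → (29/2, 5); (-2, 4) → (-2, -4); (19/2, -7) → (19/2, 7)
T5 scale by (1/2, 3): (29/2, 5) → (29/4, 15); (-2, -4) → (-1, -12); (19/2, 7) → (19/4, 21)
T6 translate by (1, -5): (29/4, 15) → (33/4, 10); (-1, -12) → (0, -17); (19/4, 21) → (23/4, 16)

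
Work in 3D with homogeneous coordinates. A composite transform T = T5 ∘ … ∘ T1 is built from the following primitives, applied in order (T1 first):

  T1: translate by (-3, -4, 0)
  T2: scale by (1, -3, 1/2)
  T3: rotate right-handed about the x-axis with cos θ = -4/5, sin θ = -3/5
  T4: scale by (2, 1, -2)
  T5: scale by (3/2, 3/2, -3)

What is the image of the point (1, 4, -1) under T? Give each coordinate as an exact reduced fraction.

T(p) = (-6, -9/20, 12/5)

T1 translate by (-3, -4, 0): (1, 4, -1) → (-2, 0, -1)
T2 scale by (1, -3, 1/2): (-2, 0, -1) → (-2, 0, -1/2)
T3 rotate right-handed about the x-axis with cos θ = -4/5, sin θ = -3/5: (-2, 0, -1/2) → (-2, -3/10, 2/5)
T4 scale by (2, 1, -2): (-2, -3/10, 2/5) → (-4, -3/10, -4/5)
T5 scale by (3/2, 3/2, -3): (-4, -3/10, -4/5) → (-6, -9/20, 12/5)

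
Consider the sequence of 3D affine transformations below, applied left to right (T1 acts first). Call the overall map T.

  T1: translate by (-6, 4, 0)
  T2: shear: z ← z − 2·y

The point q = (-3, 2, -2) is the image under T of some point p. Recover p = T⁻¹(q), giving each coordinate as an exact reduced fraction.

T1 = [1 0 0 -6; 0 1 0 4; 0 0 1 0; 0 0 0 1]
T2·T1 = [1 0 0 -6; 0 1 0 4; 0 -2 1 -8; 0 0 0 1]
det M = 1; M⁻¹ = [1 0 0 6; 0 1 0 -4; 0 2 1 0; 0 0 0 1]
M⁻¹ · (-3, 2, -2)ᵀ = (3, -2, 2)ᵀ

p = (3, -2, 2)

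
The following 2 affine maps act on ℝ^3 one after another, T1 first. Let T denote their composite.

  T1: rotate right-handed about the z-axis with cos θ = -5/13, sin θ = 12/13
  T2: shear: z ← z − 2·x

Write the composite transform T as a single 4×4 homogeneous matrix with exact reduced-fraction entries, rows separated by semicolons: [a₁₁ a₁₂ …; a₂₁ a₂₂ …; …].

T = [-5/13 -12/13 0 0; 12/13 -5/13 0 0; 10/13 24/13 1 0; 0 0 0 1]

T1 = [-5/13 -12/13 0 0; 12/13 -5/13 0 0; 0 0 1 0; 0 0 0 1]
T2·T1 = [-5/13 -12/13 0 0; 12/13 -5/13 0 0; 10/13 24/13 1 0; 0 0 0 1]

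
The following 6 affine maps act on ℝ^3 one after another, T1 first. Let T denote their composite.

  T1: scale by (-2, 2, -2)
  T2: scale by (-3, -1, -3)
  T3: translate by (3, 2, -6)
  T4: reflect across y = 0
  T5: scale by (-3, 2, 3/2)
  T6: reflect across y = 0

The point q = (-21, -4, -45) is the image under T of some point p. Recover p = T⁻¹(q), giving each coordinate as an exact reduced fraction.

T1 = [-2 0 0 0; 0 2 0 0; 0 0 -2 0; 0 0 0 1]
T2·T1 = [6 0 0 0; 0 -2 0 0; 0 0 6 0; 0 0 0 1]
T3·…·T1 = [6 0 0 3; 0 -2 0 2; 0 0 6 -6; 0 0 0 1]
T4·…·T1 = [6 0 0 3; 0 2 0 -2; 0 0 6 -6; 0 0 0 1]
T5·…·T1 = [-18 0 0 -9; 0 4 0 -4; 0 0 9 -9; 0 0 0 1]
T6·…·T1 = [-18 0 0 -9; 0 -4 0 4; 0 0 9 -9; 0 0 0 1]
det M = 648; M⁻¹ = [-1/18 0 0 -1/2; 0 -1/4 0 1; 0 0 1/9 1; 0 0 0 1]
M⁻¹ · (-21, -4, -45)ᵀ = (2/3, 2, -4)ᵀ

p = (2/3, 2, -4)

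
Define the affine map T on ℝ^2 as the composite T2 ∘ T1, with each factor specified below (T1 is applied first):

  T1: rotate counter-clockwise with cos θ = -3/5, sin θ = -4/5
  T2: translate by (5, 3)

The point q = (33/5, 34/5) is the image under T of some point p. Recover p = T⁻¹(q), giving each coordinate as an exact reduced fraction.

T1 = [-3/5 4/5 0; -4/5 -3/5 0; 0 0 1]
T2·T1 = [-3/5 4/5 5; -4/5 -3/5 3; 0 0 1]
det M = 1; M⁻¹ = [-3/5 -4/5 27/5; 4/5 -3/5 -11/5; 0 0 1]
M⁻¹ · (33/5, 34/5)ᵀ = (-4, -1)ᵀ

p = (-4, -1)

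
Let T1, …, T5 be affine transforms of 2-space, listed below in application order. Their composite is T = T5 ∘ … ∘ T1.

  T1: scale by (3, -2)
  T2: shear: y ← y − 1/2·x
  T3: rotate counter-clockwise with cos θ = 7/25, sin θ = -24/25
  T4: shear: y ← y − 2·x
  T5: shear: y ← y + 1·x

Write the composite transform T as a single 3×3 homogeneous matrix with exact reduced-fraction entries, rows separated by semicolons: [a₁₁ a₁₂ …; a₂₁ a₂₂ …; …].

T = [-3/5 -48/25 0; -27/10 34/25 0; 0 0 1]

T1 = [3 0 0; 0 -2 0; 0 0 1]
T2·T1 = [3 0 0; -3/2 -2 0; 0 0 1]
T3·…·T1 = [-3/5 -48/25 0; -33/10 -14/25 0; 0 0 1]
T4·…·T1 = [-3/5 -48/25 0; -21/10 82/25 0; 0 0 1]
T5·…·T1 = [-3/5 -48/25 0; -27/10 34/25 0; 0 0 1]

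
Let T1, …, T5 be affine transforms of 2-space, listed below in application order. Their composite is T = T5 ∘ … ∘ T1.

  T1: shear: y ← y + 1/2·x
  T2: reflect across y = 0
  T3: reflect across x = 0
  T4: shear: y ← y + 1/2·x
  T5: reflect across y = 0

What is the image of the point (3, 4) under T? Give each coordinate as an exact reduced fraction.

T(p) = (-3, 7)

T1 shear: y ← y + 1/2·x: (3, 4) → (3, 11/2)
T2 reflect across y = 0: (3, 11/2) → (3, -11/2)
T3 reflect across x = 0: (3, -11/2) → (-3, -11/2)
T4 shear: y ← y + 1/2·x: (-3, -11/2) → (-3, -7)
T5 reflect across y = 0: (-3, -7) → (-3, 7)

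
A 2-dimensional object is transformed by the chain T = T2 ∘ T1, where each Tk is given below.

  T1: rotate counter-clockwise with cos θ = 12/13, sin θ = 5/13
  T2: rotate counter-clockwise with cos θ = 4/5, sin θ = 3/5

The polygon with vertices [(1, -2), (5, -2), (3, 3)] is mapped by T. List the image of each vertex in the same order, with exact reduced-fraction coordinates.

T1 rotate counter-clockwise with cos θ = 12/13, sin θ = 5/13: (1, -2) → (22/13, -19/13); (5, -2) → (70/13, 1/13); (3, 3) → (21/13, 51/13)
T2 rotate counter-clockwise with cos θ = 4/5, sin θ = 3/5: (22/13, -19/13) → (29/13, -2/13); (70/13, 1/13) → (277/65, 214/65); (21/13, 51/13) → (-69/65, 267/65)

image vertices: (29/13, -2/13), (277/65, 214/65), (-69/65, 267/65)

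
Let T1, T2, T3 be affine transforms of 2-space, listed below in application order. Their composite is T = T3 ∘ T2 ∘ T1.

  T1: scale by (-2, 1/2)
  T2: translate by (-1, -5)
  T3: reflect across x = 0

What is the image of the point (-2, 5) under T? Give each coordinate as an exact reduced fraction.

T1 scale by (-2, 1/2): (-2, 5) → (4, 5/2)
T2 translate by (-1, -5): (4, 5/2) → (3, -5/2)
T3 reflect across x = 0: (3, -5/2) → (-3, -5/2)

T(p) = (-3, -5/2)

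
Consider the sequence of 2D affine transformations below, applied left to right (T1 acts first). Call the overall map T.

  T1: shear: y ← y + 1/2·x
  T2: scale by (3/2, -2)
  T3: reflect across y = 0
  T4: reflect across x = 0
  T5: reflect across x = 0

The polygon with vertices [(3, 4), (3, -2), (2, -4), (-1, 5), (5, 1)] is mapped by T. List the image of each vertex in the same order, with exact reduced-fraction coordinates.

image vertices: (9/2, 11), (9/2, -1), (3, -6), (-3/2, 9), (15/2, 7)

T1 shear: y ← y + 1/2·x: (3, 4) → (3, 11/2); (3, -2) → (3, -1/2); (2, -4) → (2, -3); (-1, 5) → (-1, 9/2); (5, 1) → (5, 7/2)
T2 scale by (3/2, -2): (3, 11/2) → (9/2, -11); (3, -1/2) → (9/2, 1); (2, -3) → (3, 6); (-1, 9/2) → (-3/2, -9); (5, 7/2) → (15/2, -7)
T3 reflect across y = 0: (9/2, -11) → (9/2, 11); (9/2, 1) → (9/2, -1); (3, 6) → (3, -6); (-3/2, -9) → (-3/2, 9); (15/2, -7) → (15/2, 7)
T4 reflect across x = 0: (9/2, 11) → (-9/2, 11); (9/2, -1) → (-9/2, -1); (3, -6) → (-3, -6); (-3/2, 9) → (3/2, 9); (15/2, 7) → (-15/2, 7)
T5 reflect across x = 0: (-9/2, 11) → (9/2, 11); (-9/2, -1) → (9/2, -1); (-3, -6) → (3, -6); (3/2, 9) → (-3/2, 9); (-15/2, 7) → (15/2, 7)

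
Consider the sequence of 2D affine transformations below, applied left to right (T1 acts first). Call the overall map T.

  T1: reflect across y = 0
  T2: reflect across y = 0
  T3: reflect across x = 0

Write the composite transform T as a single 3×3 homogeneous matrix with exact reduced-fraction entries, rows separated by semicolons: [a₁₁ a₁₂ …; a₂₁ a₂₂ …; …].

T = [-1 0 0; 0 1 0; 0 0 1]

T1 = [1 0 0; 0 -1 0; 0 0 1]
T2·T1 = [1 0 0; 0 1 0; 0 0 1]
T3·…·T1 = [-1 0 0; 0 1 0; 0 0 1]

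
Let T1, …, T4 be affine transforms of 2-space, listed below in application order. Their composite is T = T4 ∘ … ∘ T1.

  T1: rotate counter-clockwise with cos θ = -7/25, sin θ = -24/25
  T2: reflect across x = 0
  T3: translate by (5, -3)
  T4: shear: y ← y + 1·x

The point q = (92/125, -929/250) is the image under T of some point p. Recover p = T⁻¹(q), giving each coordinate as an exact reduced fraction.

p = (1/5, 9/2)

T1 = [-7/25 24/25 0; -24/25 -7/25 0; 0 0 1]
T2·T1 = [7/25 -24/25 0; -24/25 -7/25 0; 0 0 1]
T3·…·T1 = [7/25 -24/25 5; -24/25 -7/25 -3; 0 0 1]
T4·…·T1 = [7/25 -24/25 5; -17/25 -31/25 2; 0 0 1]
det M = -1; M⁻¹ = [31/25 -24/25 -107/25; -17/25 -7/25 99/25; 0 0 1]
M⁻¹ · (92/125, -929/250)ᵀ = (1/5, 9/2)ᵀ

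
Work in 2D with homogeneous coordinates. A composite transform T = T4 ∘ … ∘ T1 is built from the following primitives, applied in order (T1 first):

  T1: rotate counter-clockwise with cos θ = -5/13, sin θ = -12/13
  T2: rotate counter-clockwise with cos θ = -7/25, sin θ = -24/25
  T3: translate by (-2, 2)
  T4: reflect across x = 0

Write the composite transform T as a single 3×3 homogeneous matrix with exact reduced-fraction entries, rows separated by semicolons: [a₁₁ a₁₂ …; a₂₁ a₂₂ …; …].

T = [253/325 204/325 2; 204/325 -253/325 2; 0 0 1]

T1 = [-5/13 12/13 0; -12/13 -5/13 0; 0 0 1]
T2·T1 = [-253/325 -204/325 0; 204/325 -253/325 0; 0 0 1]
T3·…·T1 = [-253/325 -204/325 -2; 204/325 -253/325 2; 0 0 1]
T4·…·T1 = [253/325 204/325 2; 204/325 -253/325 2; 0 0 1]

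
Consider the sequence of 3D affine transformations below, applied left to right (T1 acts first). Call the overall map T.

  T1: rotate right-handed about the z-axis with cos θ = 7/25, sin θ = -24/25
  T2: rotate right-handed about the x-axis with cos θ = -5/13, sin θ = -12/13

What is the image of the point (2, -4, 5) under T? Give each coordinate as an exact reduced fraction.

T1 rotate right-handed about the z-axis with cos θ = 7/25, sin θ = -24/25: (2, -4, 5) → (-82/25, -76/25, 5)
T2 rotate right-handed about the x-axis with cos θ = -5/13, sin θ = -12/13: (-82/25, -76/25, 5) → (-82/25, 376/65, 287/325)

T(p) = (-82/25, 376/65, 287/325)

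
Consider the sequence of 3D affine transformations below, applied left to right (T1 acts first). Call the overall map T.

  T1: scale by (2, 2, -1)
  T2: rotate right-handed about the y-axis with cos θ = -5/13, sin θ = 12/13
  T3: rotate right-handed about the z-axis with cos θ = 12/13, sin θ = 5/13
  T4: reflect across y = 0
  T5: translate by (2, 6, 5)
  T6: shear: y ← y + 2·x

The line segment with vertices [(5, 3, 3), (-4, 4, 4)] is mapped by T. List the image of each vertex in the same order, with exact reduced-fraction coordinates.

T1 scale by (2, 2, -1): (5, 3, 3) → (10, 6, -3); (-4, 4, 4) → (-8, 8, -4)
T2 rotate right-handed about the y-axis with cos θ = -5/13, sin θ = 12/13: (10, 6, -3) → (-86/13, 6, -105/13); (-8, 8, -4) → (-8/13, 8, 116/13)
T3 rotate right-handed about the z-axis with cos θ = 12/13, sin θ = 5/13: (-86/13, 6, -105/13) → (-1422/169, 506/169, -105/13); (-8/13, 8, 116/13) → (-616/169, 1208/169, 116/13)
T4 reflect across y = 0: (-1422/169, 506/169, -105/13) → (-1422/169, -506/169, -105/13); (-616/169, 1208/169, 116/13) → (-616/169, -1208/169, 116/13)
T5 translate by (2, 6, 5): (-1422/169, -506/169, -105/13) → (-1084/169, 508/169, -40/13); (-616/169, -1208/169, 116/13) → (-278/169, -194/169, 181/13)
T6 shear: y ← y + 2·x: (-1084/169, 508/169, -40/13) → (-1084/169, -1660/169, -40/13); (-278/169, -194/169, 181/13) → (-278/169, -750/169, 181/13)

image vertices: (-1084/169, -1660/169, -40/13), (-278/169, -750/169, 181/13)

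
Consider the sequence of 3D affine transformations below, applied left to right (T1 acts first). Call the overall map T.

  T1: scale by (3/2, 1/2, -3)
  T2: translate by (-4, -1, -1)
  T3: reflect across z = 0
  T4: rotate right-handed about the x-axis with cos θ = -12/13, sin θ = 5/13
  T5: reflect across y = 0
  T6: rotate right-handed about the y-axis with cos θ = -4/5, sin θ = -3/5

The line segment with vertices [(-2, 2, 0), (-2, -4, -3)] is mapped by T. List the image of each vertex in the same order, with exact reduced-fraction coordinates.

T1 scale by (3/2, 1/2, -3): (-2, 2, 0) → (-3, 1, 0); (-2, -4, -3) → (-3, -2, 9)
T2 translate by (-4, -1, -1): (-3, 1, 0) → (-7, 0, -1); (-3, -2, 9) → (-7, -3, 8)
T3 reflect across z = 0: (-7, 0, -1) → (-7, 0, 1); (-7, -3, 8) → (-7, -3, -8)
T4 rotate right-handed about the x-axis with cos θ = -12/13, sin θ = 5/13: (-7, 0, 1) → (-7, -5/13, -12/13); (-7, -3, -8) → (-7, 76/13, 81/13)
T5 reflect across y = 0: (-7, -5/13, -12/13) → (-7, 5/13, -12/13); (-7, 76/13, 81/13) → (-7, -76/13, 81/13)
T6 rotate right-handed about the y-axis with cos θ = -4/5, sin θ = -3/5: (-7, 5/13, -12/13) → (80/13, 5/13, -45/13); (-7, -76/13, 81/13) → (121/65, -76/13, -597/65)

image vertices: (80/13, 5/13, -45/13), (121/65, -76/13, -597/65)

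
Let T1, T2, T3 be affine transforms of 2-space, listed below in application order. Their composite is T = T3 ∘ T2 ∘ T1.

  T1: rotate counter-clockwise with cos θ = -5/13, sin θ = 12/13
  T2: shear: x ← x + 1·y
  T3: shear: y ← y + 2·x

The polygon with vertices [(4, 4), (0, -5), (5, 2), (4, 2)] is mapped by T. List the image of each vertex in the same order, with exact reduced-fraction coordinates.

image vertices: (-40/13, -4), (85/13, 15), (1/13, 4), (-6/13, 2)

T1 rotate counter-clockwise with cos θ = -5/13, sin θ = 12/13: (4, 4) → (-68/13, 28/13); (0, -5) → (60/13, 25/13); (5, 2) → (-49/13, 50/13); (4, 2) → (-44/13, 38/13)
T2 shear: x ← x + 1·y: (-68/13, 28/13) → (-40/13, 28/13); (60/13, 25/13) → (85/13, 25/13); (-49/13, 50/13) → (1/13, 50/13); (-44/13, 38/13) → (-6/13, 38/13)
T3 shear: y ← y + 2·x: (-40/13, 28/13) → (-40/13, -4); (85/13, 25/13) → (85/13, 15); (1/13, 50/13) → (1/13, 4); (-6/13, 38/13) → (-6/13, 2)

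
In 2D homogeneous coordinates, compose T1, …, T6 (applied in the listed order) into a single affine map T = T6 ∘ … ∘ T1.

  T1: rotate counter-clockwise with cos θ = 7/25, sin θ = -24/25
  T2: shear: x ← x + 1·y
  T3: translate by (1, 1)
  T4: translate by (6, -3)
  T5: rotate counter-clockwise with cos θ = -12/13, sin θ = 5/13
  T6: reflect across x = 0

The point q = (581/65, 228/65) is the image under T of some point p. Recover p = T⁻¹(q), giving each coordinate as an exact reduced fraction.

p = (-2, 1)

T1 = [7/25 24/25 0; -24/25 7/25 0; 0 0 1]
T2·T1 = [-17/25 31/25 0; -24/25 7/25 0; 0 0 1]
T3·…·T1 = [-17/25 31/25 1; -24/25 7/25 1; 0 0 1]
T4·…·T1 = [-17/25 31/25 7; -24/25 7/25 -2; 0 0 1]
T5·…·T1 = [324/325 -407/325 -74/13; 203/325 71/325 59/13; 0 0 1]
T6·…·T1 = [-324/325 407/325 74/13; 203/325 71/325 59/13; 0 0 1]
det M = -1; M⁻¹ = [-71/325 407/325 -111/25; 203/325 324/325 -202/25; 0 0 1]
M⁻¹ · (581/65, 228/65)ᵀ = (-2, 1)ᵀ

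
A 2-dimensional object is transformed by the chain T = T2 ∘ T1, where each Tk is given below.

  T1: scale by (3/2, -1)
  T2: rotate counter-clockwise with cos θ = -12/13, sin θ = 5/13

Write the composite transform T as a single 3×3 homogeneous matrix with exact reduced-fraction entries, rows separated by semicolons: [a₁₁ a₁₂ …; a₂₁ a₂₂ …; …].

T = [-18/13 5/13 0; 15/26 12/13 0; 0 0 1]

T1 = [3/2 0 0; 0 -1 0; 0 0 1]
T2·T1 = [-18/13 5/13 0; 15/26 12/13 0; 0 0 1]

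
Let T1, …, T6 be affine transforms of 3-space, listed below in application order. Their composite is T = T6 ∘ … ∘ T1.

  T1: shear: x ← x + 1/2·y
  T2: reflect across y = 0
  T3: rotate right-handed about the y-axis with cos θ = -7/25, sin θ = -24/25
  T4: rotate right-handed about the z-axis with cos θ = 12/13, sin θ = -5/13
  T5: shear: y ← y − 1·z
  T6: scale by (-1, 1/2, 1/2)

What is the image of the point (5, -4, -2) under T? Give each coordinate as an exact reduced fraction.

T1 shear: x ← x + 1/2·y: (5, -4, -2) → (3, -4, -2)
T2 reflect across y = 0: (3, -4, -2) → (3, 4, -2)
T3 rotate right-handed about the y-axis with cos θ = -7/25, sin θ = -24/25: (3, 4, -2) → (27/25, 4, 86/25)
T4 rotate right-handed about the z-axis with cos θ = 12/13, sin θ = -5/13: (27/25, 4, 86/25) → (824/325, 213/65, 86/25)
T5 shear: y ← y − 1·z: (824/325, 213/65, 86/25) → (824/325, -53/325, 86/25)
T6 scale by (-1, 1/2, 1/2): (824/325, -53/325, 86/25) → (-824/325, -53/650, 43/25)

T(p) = (-824/325, -53/650, 43/25)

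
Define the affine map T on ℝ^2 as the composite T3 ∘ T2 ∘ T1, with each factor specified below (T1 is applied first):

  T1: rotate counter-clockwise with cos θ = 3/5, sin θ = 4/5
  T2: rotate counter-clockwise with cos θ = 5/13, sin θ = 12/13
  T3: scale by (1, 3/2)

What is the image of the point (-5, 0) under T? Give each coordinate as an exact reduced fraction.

T1 rotate counter-clockwise with cos θ = 3/5, sin θ = 4/5: (-5, 0) → (-3, -4)
T2 rotate counter-clockwise with cos θ = 5/13, sin θ = 12/13: (-3, -4) → (33/13, -56/13)
T3 scale by (1, 3/2): (33/13, -56/13) → (33/13, -84/13)

T(p) = (33/13, -84/13)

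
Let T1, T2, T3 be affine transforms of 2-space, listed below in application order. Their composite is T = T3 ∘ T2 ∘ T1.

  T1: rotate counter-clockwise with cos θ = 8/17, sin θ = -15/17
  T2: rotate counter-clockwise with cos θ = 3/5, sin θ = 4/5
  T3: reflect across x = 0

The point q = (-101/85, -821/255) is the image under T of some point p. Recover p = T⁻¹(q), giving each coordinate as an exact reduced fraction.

T1 = [8/17 15/17 0; -15/17 8/17 0; 0 0 1]
T2·T1 = [84/85 13/85 0; -13/85 84/85 0; 0 0 1]
T3·…·T1 = [-84/85 -13/85 0; -13/85 84/85 0; 0 0 1]
det M = -1; M⁻¹ = [-84/85 -13/85 0; -13/85 84/85 0; 0 0 1]
M⁻¹ · (-101/85, -821/255)ᵀ = (5/3, -3)ᵀ

p = (5/3, -3)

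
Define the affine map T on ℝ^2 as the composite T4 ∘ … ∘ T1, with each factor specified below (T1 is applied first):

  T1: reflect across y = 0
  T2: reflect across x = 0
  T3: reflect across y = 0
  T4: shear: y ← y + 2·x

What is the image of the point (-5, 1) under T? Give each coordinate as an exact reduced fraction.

T1 reflect across y = 0: (-5, 1) → (-5, -1)
T2 reflect across x = 0: (-5, -1) → (5, -1)
T3 reflect across y = 0: (5, -1) → (5, 1)
T4 shear: y ← y + 2·x: (5, 1) → (5, 11)

T(p) = (5, 11)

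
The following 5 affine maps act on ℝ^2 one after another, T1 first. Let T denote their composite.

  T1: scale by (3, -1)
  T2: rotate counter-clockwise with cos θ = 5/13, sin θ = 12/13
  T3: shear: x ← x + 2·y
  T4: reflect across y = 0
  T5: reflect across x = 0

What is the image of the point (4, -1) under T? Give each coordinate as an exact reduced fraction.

T(p) = (-346/13, -149/13)

T1 scale by (3, -1): (4, -1) → (12, 1)
T2 rotate counter-clockwise with cos θ = 5/13, sin θ = 12/13: (12, 1) → (48/13, 149/13)
T3 shear: x ← x + 2·y: (48/13, 149/13) → (346/13, 149/13)
T4 reflect across y = 0: (346/13, 149/13) → (346/13, -149/13)
T5 reflect across x = 0: (346/13, -149/13) → (-346/13, -149/13)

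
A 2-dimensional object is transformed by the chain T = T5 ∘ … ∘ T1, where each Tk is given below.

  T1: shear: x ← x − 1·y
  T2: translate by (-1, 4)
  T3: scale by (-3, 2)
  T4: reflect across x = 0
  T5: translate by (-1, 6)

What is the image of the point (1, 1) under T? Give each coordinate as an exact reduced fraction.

T1 shear: x ← x − 1·y: (1, 1) → (0, 1)
T2 translate by (-1, 4): (0, 1) → (-1, 5)
T3 scale by (-3, 2): (-1, 5) → (3, 10)
T4 reflect across x = 0: (3, 10) → (-3, 10)
T5 translate by (-1, 6): (-3, 10) → (-4, 16)

T(p) = (-4, 16)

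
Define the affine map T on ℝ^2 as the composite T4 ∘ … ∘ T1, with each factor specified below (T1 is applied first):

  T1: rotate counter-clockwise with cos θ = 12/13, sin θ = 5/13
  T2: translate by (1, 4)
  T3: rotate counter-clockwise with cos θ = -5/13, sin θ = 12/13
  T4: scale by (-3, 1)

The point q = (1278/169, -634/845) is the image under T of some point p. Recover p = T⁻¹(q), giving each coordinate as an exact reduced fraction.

T1 = [12/13 -5/13 0; 5/13 12/13 0; 0 0 1]
T2·T1 = [12/13 -5/13 1; 5/13 12/13 4; 0 0 1]
T3·…·T1 = [-120/169 -119/169 -53/13; 119/169 -120/169 -8/13; 0 0 1]
T4·…·T1 = [360/169 357/169 159/13; 119/169 -120/169 -8/13; 0 0 1]
det M = -3; M⁻¹ = [40/169 119/169 -32/13; 119/507 -120/169 -43/13; 0 0 1]
M⁻¹ · (1278/169, -634/845)ᵀ = (-6/5, -1)ᵀ

p = (-6/5, -1)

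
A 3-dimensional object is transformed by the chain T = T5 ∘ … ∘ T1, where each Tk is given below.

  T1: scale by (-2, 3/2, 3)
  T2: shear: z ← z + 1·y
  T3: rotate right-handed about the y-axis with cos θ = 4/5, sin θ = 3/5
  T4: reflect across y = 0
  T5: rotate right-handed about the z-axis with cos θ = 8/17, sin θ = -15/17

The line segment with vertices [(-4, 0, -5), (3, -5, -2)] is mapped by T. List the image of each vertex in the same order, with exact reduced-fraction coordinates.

T1 scale by (-2, 3/2, 3): (-4, 0, -5) → (8, 0, -15); (3, -5, -2) → (-6, -15/2, -6)
T2 shear: z ← z + 1·y: (8, 0, -15) → (8, 0, -15); (-6, -15/2, -6) → (-6, -15/2, -27/2)
T3 rotate right-handed about the y-axis with cos θ = 4/5, sin θ = 3/5: (8, 0, -15) → (-13/5, 0, -84/5); (-6, -15/2, -27/2) → (-129/10, -15/2, -36/5)
T4 reflect across y = 0: (-13/5, 0, -84/5) → (-13/5, 0, -84/5); (-129/10, -15/2, -36/5) → (-129/10, 15/2, -36/5)
T5 rotate right-handed about the z-axis with cos θ = 8/17, sin θ = -15/17: (-13/5, 0, -84/5) → (-104/85, 39/17, -84/5); (-129/10, 15/2, -36/5) → (93/170, 507/34, -36/5)

image vertices: (-104/85, 39/17, -84/5), (93/170, 507/34, -36/5)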